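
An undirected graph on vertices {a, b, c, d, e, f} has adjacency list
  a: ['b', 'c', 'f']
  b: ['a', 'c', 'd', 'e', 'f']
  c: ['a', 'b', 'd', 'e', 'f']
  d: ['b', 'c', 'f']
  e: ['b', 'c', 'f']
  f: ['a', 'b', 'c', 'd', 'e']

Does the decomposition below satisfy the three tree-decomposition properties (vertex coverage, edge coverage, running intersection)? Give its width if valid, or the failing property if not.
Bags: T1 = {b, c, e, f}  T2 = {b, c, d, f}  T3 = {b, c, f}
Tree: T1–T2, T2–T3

No — vertex a appears in no bag.

A tree decomposition must satisfy three properties: every vertex lies in some bag; for every edge, both endpoints lie together in some bag; and for every vertex, the bags containing it form a connected subtree. Here vertex a appears in no bag, so the decomposition is invalid.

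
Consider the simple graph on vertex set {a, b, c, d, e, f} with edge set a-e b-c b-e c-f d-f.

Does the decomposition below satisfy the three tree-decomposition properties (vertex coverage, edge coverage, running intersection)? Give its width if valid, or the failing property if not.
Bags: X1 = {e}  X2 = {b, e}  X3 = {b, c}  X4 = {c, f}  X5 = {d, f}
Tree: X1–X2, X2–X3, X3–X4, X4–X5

A tree decomposition must satisfy three properties: every vertex lies in some bag; for every edge, both endpoints lie together in some bag; and for every vertex, the bags containing it form a connected subtree. Here vertex a appears in no bag, so the decomposition is invalid.

No — vertex a appears in no bag.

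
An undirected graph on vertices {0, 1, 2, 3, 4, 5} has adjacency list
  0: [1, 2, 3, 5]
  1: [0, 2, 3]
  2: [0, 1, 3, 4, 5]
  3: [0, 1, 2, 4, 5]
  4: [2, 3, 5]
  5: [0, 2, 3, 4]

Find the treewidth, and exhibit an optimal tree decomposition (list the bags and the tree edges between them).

Treewidth 3.
One such decomposition:
Bags: B1 = {0, 2, 3, 5}  B2 = {2, 3, 4, 5}  B3 = {0, 1, 2, 3}
Tree: B1–B2, B1–B3

Each bag holds 4 vertices, so the decomposition has width 3, which upper-bounds the treewidth. On the other hand G contains the 4-clique {0, 1, 2, 3}. A clique must lie in a single bag of any decomposition, so no decomposition can have width below 3. Hence tw(G) = 3 exactly.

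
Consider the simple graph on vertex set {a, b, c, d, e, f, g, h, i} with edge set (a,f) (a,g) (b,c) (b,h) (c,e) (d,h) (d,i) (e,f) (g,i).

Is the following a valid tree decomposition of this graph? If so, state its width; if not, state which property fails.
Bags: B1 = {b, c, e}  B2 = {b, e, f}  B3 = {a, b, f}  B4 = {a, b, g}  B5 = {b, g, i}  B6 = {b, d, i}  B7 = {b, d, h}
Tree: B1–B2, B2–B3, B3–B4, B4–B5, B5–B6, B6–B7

Yes; width 2.

Checking the three conditions: (i) the bags cover all of {a, b, c, d, e, f, g, h, i}; (ii) for each edge, some bag contains both endpoints; (iii) the bags containing any fixed vertex form a subtree. All hold, so the decomposition is valid with width 3 − 1 = 2.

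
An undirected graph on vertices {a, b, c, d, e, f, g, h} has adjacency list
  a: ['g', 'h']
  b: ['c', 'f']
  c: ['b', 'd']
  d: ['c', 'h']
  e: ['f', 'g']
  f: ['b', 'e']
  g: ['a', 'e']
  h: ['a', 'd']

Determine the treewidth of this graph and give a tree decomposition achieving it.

Treewidth 2.
Bags: B1 = {c, d, h}  B2 = {a, c, h}  B3 = {a, c, g}  B4 = {c, e, g}  B5 = {c, e, f}  B6 = {b, c, f}
Tree: B1–B2, B2–B3, B3–B4, B4–B5, B5–B6

Each bag holds 3 vertices, so the decomposition has width 2, which upper-bounds the treewidth. The edges c–d–h–a–g–e–f–b–c form a cycle, so G is not a tree and its treewidth is at least 2. Combining the bounds, tw(G) = 2.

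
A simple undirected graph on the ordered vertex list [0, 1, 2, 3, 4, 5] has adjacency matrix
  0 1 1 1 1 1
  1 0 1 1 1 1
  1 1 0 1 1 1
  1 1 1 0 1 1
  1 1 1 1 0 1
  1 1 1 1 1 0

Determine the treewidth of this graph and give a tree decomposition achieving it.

A single bag containing all 6 vertices is trivially a valid decomposition of width 5. Conversely, {0, 1, 2, 3, 4, 5} is a clique of size 6, and the vertices of any clique must share a bag in every tree decomposition; so some bag has ≥ 6 vertices and tw(G) ≥ 5. Hence tw(G) = 5 exactly.

Treewidth 5.
One optimal decomposition is:
Bags: B1 = {0, 1, 2, 3, 4, 5}
Tree: (single bag)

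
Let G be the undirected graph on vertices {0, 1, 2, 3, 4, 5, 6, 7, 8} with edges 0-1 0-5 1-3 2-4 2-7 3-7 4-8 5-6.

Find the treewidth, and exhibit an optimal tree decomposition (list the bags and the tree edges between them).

Treewidth 1.
One optimal decomposition is:
Bags: B1 = {4, 8}  B2 = {2, 4}  B3 = {2, 7}  B4 = {3, 7}  B5 = {1, 3}  B6 = {0, 1}  B7 = {0, 5}  B8 = {5, 6}
Tree: B1–B2, B2–B3, B3–B4, B4–B5, B5–B6, B6–B7, B7–B8

The largest bag has 2 vertices, giving width 1; this decomposition certifies tw(G) ≤ 1. Since G has at least one edge (e.g. 8–4), it is not an edgeless graph, so tw(G) ≥ 1. Therefore the treewidth is 1.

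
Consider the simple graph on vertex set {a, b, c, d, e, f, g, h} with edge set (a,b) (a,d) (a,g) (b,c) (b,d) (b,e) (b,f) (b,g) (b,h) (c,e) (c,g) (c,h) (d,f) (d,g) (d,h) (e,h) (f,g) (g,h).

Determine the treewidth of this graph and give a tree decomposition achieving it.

Every bag has size at most 4, so the width is 4 − 1 = 3 and tw(G) ≤ 3. For the lower bound, the 4 vertices {b, d, g, h} are pairwise adjacent, and any tree decomposition puts a clique entirely inside one bag — forcing width ≥ 3. Therefore the treewidth is 3.

Treewidth 3.
One optimal decomposition is:
Bags: B1 = {b, c, g, h}  B2 = {b, d, g, h}  B3 = {b, d, f, g}  B4 = {b, c, e, h}  B5 = {a, b, d, g}
Tree: B1–B2, B2–B3, B1–B4, B2–B5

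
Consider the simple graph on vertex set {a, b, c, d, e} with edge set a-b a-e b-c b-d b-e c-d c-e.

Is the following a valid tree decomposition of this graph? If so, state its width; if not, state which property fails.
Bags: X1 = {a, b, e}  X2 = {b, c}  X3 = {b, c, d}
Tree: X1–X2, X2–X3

No — edge (e,c) lies in no bag.

A tree decomposition must satisfy three properties: every vertex lies in some bag; for every edge, both endpoints lie together in some bag; and for every vertex, the bags containing it form a connected subtree. Here edge (e,c) lies in no bag, so the decomposition is invalid.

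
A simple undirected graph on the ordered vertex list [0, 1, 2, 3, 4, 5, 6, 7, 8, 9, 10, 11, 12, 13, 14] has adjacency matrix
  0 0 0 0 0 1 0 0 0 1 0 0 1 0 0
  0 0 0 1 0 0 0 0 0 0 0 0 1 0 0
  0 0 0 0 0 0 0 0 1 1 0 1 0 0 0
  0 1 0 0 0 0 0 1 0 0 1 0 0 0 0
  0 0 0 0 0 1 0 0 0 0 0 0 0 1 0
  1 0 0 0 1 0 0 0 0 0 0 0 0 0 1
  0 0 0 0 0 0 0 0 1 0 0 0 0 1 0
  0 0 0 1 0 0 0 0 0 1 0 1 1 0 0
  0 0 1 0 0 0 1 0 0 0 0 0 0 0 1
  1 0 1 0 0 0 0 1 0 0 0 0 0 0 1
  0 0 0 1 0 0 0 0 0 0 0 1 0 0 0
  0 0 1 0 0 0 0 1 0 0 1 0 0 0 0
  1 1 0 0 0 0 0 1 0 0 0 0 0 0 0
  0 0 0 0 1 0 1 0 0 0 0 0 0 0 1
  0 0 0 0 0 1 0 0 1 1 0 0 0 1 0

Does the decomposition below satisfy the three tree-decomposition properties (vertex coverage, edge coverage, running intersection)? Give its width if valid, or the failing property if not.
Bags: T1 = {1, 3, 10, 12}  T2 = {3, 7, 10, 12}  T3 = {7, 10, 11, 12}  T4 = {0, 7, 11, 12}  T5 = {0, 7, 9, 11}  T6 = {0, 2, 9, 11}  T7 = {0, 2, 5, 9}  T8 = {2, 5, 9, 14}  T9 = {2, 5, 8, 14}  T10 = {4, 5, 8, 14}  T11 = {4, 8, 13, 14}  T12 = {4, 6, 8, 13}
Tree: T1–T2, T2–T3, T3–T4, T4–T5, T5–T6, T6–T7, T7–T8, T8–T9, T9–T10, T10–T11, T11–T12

Checking the three conditions: (i) the bags cover all of {0, 1, 2, 3, 4, 5, 6, 7, 8, 9, 10, 11, 12, 13, 14}; (ii) for each edge, some bag contains both endpoints; (iii) the bags containing any fixed vertex form a subtree. All hold, so the decomposition is valid with width 4 − 1 = 3.

Yes; width 3.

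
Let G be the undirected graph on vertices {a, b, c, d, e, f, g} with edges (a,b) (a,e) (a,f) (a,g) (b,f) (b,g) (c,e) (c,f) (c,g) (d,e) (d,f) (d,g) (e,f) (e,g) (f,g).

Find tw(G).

3

A width-3 tree decomposition is:
Bags: B1 = {a, e, f, g}  B2 = {d, e, f, g}  B3 = {c, e, f, g}  B4 = {a, b, f, g}
Tree: B1–B2, B1–B3, B1–B4
The largest bag has 4 vertices, giving width 3; this decomposition certifies tw(G) ≤ 3. On the other hand G contains the 4-clique {d, e, f, g}. A clique must lie in a single bag of any decomposition, so no decomposition can have width below 3. The upper and lower bounds meet at 3, so that is the treewidth.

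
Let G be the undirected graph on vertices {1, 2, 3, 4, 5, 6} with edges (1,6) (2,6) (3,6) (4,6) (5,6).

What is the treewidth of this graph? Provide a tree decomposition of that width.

Treewidth 1.
Bags: B1 = {5, 6}  B2 = {2, 6}  B3 = {1, 6}  B4 = {3, 6}  B5 = {4, 6}
Tree: B1–B2, B1–B3, B3–B4, B2–B5

The largest bag has 2 vertices, giving width 1; this decomposition certifies tw(G) ≤ 1. Since G has at least one edge (e.g. 6–5), it is not an edgeless graph, so tw(G) ≥ 1. Hence tw(G) = 1 exactly.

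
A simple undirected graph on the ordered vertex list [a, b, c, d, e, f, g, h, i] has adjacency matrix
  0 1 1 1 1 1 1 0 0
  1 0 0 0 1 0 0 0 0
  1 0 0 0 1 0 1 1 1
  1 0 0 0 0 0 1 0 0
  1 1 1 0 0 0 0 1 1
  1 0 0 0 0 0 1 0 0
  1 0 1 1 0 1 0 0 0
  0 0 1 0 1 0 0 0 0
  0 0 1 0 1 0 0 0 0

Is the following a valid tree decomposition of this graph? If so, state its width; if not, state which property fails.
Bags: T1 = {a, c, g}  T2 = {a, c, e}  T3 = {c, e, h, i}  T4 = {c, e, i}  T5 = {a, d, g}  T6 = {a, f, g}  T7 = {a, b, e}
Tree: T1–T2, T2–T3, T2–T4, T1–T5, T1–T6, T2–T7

No — bags containing vertex i are not connected in the tree.

A tree decomposition must satisfy three properties: every vertex lies in some bag; for every edge, both endpoints lie together in some bag; and for every vertex, the bags containing it form a connected subtree. Here bags containing vertex i are not connected in the tree, so the decomposition is invalid.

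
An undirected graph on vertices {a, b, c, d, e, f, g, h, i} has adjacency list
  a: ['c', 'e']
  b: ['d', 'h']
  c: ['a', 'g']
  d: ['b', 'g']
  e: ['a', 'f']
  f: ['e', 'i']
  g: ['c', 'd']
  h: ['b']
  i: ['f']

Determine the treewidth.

A width-1 tree decomposition is:
Bags: B1 = {b, h}  B2 = {b, d}  B3 = {d, g}  B4 = {c, g}  B5 = {a, c}  B6 = {a, e}  B7 = {e, f}  B8 = {f, i}
Tree: B1–B2, B2–B3, B3–B4, B4–B5, B5–B6, B6–B7, B7–B8
Each bag holds 2 vertices, so the decomposition has width 1, which upper-bounds the treewidth. Since G has at least one edge (e.g. h–b), it is not an edgeless graph, so tw(G) ≥ 1. Hence tw(G) = 1 exactly.

1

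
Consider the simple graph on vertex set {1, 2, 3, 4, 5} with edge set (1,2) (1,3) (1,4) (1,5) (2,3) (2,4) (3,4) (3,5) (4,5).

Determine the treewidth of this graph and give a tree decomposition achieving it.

Treewidth 3.
One optimal decomposition is:
Bags: B1 = {1, 2, 3, 4}  B2 = {1, 3, 4, 5}
Tree: B1–B2

The largest bag has 4 vertices, giving width 3; this decomposition certifies tw(G) ≤ 3. For the lower bound, the 4 vertices {1, 2, 3, 4} are pairwise adjacent, and any tree decomposition puts a clique entirely inside one bag — forcing width ≥ 3. Hence tw(G) = 3 exactly.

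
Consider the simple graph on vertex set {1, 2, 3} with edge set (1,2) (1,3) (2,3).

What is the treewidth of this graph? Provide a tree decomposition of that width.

Treewidth 2.
One such decomposition:
Bags: B1 = {1, 2, 3}
Tree: (single bag)

A single bag containing all 3 vertices is trivially a valid decomposition of width 2. On the other hand G contains the 3-clique {1, 2, 3}. A clique must lie in a single bag of any decomposition, so no decomposition can have width below 2. Hence tw(G) = 2 exactly.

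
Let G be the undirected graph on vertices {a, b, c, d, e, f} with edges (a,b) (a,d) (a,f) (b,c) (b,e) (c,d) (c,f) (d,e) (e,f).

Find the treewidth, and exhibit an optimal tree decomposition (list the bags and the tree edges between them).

Every bag has size at most 4, so the width is 4 − 1 = 3 and tw(G) ≤ 3. For the lower bound: the 4 vertex sets {b,e}, {c,f}, {d}, {a} are disjoint, each induces a connected subgraph, and every pair is joined by at least one edge of G. Contracting each set to a single vertex therefore yields K_{4} as a minor, and since treewidth is minor-monotone, tw(G) ≥ tw(K_{4}) = 3. Hence tw(G) = 3 exactly.

Treewidth 3.
One such decomposition:
Bags: B1 = {b, d, e, f}  B2 = {b, c, d, f}  B3 = {a, b, d, f}
Tree: B1–B2, B2–B3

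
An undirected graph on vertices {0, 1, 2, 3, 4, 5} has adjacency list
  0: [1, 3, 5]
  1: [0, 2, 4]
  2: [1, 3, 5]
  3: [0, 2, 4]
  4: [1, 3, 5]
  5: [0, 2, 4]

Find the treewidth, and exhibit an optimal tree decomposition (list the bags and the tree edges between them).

Treewidth 3.
One such decomposition:
Bags: B1 = {0, 2, 3, 4}  B2 = {0, 2, 4, 5}  B3 = {0, 1, 2, 4}
Tree: B1–B2, B2–B3

Each bag holds 4 vertices, so the decomposition has width 3, which upper-bounds the treewidth. For the lower bound: the 4 vertex sets {2,3}, {4,5}, {0}, {1} are disjoint, each induces a connected subgraph, and every pair is joined by at least one edge of G. Contracting each set to a single vertex therefore yields K_{4} as a minor, and since treewidth is minor-monotone, tw(G) ≥ tw(K_{4}) = 3. Therefore the treewidth is 3.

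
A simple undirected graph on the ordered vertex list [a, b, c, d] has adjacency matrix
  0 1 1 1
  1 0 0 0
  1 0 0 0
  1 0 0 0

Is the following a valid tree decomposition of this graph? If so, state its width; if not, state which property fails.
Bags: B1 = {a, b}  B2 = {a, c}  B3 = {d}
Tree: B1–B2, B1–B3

No — edge (a,d) lies in no bag.

A tree decomposition must satisfy three properties: every vertex lies in some bag; for every edge, both endpoints lie together in some bag; and for every vertex, the bags containing it form a connected subtree. Here edge (a,d) lies in no bag, so the decomposition is invalid.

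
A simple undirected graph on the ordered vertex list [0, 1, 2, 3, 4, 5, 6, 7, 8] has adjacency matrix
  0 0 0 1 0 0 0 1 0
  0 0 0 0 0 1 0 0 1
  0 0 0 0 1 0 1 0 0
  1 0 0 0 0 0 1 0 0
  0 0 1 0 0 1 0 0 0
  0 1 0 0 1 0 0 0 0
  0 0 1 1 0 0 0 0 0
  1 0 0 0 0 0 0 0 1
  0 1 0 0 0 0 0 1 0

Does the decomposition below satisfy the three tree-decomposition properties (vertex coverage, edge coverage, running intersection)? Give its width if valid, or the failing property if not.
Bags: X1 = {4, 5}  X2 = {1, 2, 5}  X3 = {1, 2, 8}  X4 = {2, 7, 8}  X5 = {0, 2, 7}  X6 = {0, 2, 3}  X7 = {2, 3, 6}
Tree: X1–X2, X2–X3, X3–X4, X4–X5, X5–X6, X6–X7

No — edge (2,4) lies in no bag.

A tree decomposition must satisfy three properties: every vertex lies in some bag; for every edge, both endpoints lie together in some bag; and for every vertex, the bags containing it form a connected subtree. Here edge (2,4) lies in no bag, so the decomposition is invalid.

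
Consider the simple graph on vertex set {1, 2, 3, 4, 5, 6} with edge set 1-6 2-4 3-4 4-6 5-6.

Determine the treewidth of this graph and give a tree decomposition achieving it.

Treewidth 1.
One such decomposition:
Bags: B1 = {1, 6}  B2 = {4, 6}  B3 = {5, 6}  B4 = {2, 4}  B5 = {3, 4}
Tree: B1–B2, B2–B3, B2–B4, B2–B5

The largest bag has 2 vertices, giving width 1; this decomposition certifies tw(G) ≤ 1. Since G has at least one edge (e.g. 1–6), it is not an edgeless graph, so tw(G) ≥ 1. Hence tw(G) = 1 exactly.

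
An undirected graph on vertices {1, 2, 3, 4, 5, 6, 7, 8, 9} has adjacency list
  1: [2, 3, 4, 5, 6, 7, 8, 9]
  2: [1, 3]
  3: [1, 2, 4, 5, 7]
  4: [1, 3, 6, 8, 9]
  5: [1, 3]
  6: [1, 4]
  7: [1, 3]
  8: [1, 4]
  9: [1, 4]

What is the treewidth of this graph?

A width-2 tree decomposition is:
Bags: B1 = {1, 3, 4}  B2 = {1, 4, 9}  B3 = {1, 3, 5}  B4 = {1, 3, 7}  B5 = {1, 4, 6}  B6 = {1, 4, 8}  B7 = {1, 2, 3}
Tree: B1–B2, B1–B3, B3–B4, B2–B5, B5–B6, B1–B7
Every bag has size at most 3, so the width is 3 − 1 = 2 and tw(G) ≤ 2. Conversely, {1, 4, 8} is a clique of size 3, and the vertices of any clique must share a bag in every tree decomposition; so some bag has ≥ 3 vertices and tw(G) ≥ 2. Hence tw(G) = 2 exactly.

2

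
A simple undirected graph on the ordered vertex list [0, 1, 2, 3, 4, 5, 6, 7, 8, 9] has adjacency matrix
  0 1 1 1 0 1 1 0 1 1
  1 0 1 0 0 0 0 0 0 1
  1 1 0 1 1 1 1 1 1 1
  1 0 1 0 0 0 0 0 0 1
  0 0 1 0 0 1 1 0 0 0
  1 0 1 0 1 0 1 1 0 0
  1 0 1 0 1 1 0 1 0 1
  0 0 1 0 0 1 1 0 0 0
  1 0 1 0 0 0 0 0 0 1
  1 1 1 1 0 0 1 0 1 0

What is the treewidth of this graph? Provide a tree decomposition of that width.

Each bag holds 4 vertices, so the decomposition has width 3, which upper-bounds the treewidth. For the lower bound, the 4 vertices {0, 2, 8, 9} are pairwise adjacent, and any tree decomposition puts a clique entirely inside one bag — forcing width ≥ 3. Combining the bounds, tw(G) = 3.

Treewidth 3.
One such decomposition:
Bags: B1 = {0, 2, 5, 6}  B2 = {0, 2, 6, 9}  B3 = {0, 2, 3, 9}  B4 = {2, 5, 6, 7}  B5 = {0, 1, 2, 9}  B6 = {0, 2, 8, 9}  B7 = {2, 4, 5, 6}
Tree: B1–B2, B2–B3, B1–B4, B2–B5, B5–B6, B4–B7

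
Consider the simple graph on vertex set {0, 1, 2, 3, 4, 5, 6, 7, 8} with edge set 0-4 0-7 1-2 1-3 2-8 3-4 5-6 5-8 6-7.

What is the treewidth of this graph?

2

A width-2 tree decomposition is:
Bags: B1 = {2, 5, 8}  B2 = {1, 2, 5}  B3 = {1, 3, 5}  B4 = {3, 4, 5}  B5 = {0, 4, 5}  B6 = {0, 5, 7}  B7 = {5, 6, 7}
Tree: B1–B2, B2–B3, B3–B4, B4–B5, B5–B6, B6–B7
Every bag has size at most 3, so the width is 3 − 1 = 2 and tw(G) ≤ 2. The edges 5–8–2–1–3–4–0–7–6–5 form a cycle, so G is not a tree and its treewidth is at least 2. Therefore the treewidth is 2.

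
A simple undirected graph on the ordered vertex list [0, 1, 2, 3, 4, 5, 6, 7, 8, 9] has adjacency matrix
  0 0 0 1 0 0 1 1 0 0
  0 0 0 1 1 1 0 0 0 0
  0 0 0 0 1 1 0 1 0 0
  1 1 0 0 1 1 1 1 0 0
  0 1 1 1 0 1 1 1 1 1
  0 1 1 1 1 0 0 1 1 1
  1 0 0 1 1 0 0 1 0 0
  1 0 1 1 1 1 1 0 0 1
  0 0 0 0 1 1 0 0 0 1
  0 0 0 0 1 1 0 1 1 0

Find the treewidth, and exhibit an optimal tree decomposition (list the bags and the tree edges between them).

Each bag holds 4 vertices, so the decomposition has width 3, which upper-bounds the treewidth. For the lower bound, the 4 vertices {0, 3, 6, 7} are pairwise adjacent, and any tree decomposition puts a clique entirely inside one bag — forcing width ≥ 3. Combining the bounds, tw(G) = 3.

Treewidth 3.
One optimal decomposition is:
Bags: B1 = {3, 4, 6, 7}  B2 = {3, 4, 5, 7}  B3 = {4, 5, 7, 9}  B4 = {0, 3, 6, 7}  B5 = {2, 4, 5, 7}  B6 = {1, 3, 4, 5}  B7 = {4, 5, 8, 9}
Tree: B1–B2, B2–B3, B1–B4, B2–B5, B2–B6, B3–B7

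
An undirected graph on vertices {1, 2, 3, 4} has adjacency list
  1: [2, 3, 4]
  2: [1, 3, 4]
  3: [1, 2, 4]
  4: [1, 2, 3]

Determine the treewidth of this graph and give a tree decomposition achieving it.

Treewidth 3.
One such decomposition:
Bags: B1 = {1, 2, 3, 4}
Tree: (single bag)

A single bag containing all 4 vertices is trivially a valid decomposition of width 3. Conversely, {1, 2, 3, 4} is a clique of size 4, and the vertices of any clique must share a bag in every tree decomposition; so some bag has ≥ 4 vertices and tw(G) ≥ 3. The upper and lower bounds meet at 3, so that is the treewidth.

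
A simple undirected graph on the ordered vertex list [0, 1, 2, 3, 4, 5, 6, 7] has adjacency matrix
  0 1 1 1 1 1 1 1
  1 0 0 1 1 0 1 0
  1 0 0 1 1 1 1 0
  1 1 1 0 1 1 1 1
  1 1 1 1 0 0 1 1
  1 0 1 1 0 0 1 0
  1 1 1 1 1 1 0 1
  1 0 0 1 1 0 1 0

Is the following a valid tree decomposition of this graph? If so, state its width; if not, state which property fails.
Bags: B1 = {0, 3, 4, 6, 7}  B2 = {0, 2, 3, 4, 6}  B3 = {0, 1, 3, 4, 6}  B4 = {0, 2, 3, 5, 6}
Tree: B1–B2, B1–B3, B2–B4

Yes; width 4.

Every vertex of G appears in some bag (union = {0, 1, 2, 3, 4, 5, 6, 7}); every edge is covered by a bag; and for each vertex v the set of bags containing v is connected in the bag tree. The decomposition is therefore valid. The largest bag has 5 vertices, so the width is 4.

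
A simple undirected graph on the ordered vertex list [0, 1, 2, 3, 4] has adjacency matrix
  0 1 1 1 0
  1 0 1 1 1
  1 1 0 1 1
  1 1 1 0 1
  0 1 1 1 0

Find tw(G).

3

A width-3 tree decomposition is:
Bags: B1 = {1, 2, 3, 4}  B2 = {0, 1, 2, 3}
Tree: B1–B2
Every bag has size at most 4, so the width is 4 − 1 = 3 and tw(G) ≤ 3. On the other hand G contains the 4-clique {0, 1, 2, 3}. A clique must lie in a single bag of any decomposition, so no decomposition can have width below 3. Combining the bounds, tw(G) = 3.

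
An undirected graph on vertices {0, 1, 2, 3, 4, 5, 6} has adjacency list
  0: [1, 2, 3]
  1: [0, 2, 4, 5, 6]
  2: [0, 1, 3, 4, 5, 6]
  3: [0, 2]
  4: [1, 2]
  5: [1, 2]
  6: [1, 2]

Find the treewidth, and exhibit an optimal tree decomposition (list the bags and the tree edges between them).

Each bag holds 3 vertices, so the decomposition has width 2, which upper-bounds the treewidth. Conversely, {0, 1, 2} is a clique of size 3, and the vertices of any clique must share a bag in every tree decomposition; so some bag has ≥ 3 vertices and tw(G) ≥ 2. The upper and lower bounds meet at 2, so that is the treewidth.

Treewidth 2.
One optimal decomposition is:
Bags: B1 = {1, 2, 4}  B2 = {1, 2, 6}  B3 = {1, 2, 5}  B4 = {0, 1, 2}  B5 = {0, 2, 3}
Tree: B1–B2, B1–B3, B3–B4, B4–B5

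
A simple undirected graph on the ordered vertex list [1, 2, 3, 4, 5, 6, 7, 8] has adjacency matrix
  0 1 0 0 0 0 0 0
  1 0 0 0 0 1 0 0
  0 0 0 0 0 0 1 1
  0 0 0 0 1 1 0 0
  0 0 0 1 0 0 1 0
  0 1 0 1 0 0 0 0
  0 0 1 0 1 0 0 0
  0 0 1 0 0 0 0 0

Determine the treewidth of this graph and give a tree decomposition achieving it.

Treewidth 1.
Bags: B1 = {3, 8}  B2 = {3, 7}  B3 = {5, 7}  B4 = {4, 5}  B5 = {4, 6}  B6 = {2, 6}  B7 = {1, 2}
Tree: B1–B2, B2–B3, B3–B4, B4–B5, B5–B6, B6–B7

Each bag holds 2 vertices, so the decomposition has width 1, which upper-bounds the treewidth. Since G has at least one edge (e.g. 8–3), it is not an edgeless graph, so tw(G) ≥ 1. Combining the bounds, tw(G) = 1.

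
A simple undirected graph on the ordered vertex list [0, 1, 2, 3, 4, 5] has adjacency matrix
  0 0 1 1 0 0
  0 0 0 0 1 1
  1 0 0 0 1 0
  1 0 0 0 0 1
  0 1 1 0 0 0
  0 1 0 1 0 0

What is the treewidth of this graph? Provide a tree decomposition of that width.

Each bag holds 3 vertices, so the decomposition has width 2, which upper-bounds the treewidth. The edges 5–3–0–2–4–1–5 form a cycle, so G is not a tree and its treewidth is at least 2. Combining the bounds, tw(G) = 2.

Treewidth 2.
Bags: B1 = {0, 3, 5}  B2 = {0, 2, 5}  B3 = {2, 4, 5}  B4 = {1, 4, 5}
Tree: B1–B2, B2–B3, B3–B4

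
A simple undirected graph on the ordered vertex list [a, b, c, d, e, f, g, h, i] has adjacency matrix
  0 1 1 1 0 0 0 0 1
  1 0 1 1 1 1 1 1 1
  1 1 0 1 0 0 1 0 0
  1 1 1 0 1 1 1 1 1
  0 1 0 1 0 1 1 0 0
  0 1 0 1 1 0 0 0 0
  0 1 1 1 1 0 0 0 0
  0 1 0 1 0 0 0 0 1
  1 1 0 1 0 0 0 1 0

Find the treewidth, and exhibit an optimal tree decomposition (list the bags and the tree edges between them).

Treewidth 3.
One such decomposition:
Bags: B1 = {a, b, d, i}  B2 = {a, b, c, d}  B3 = {b, d, h, i}  B4 = {b, c, d, g}  B5 = {b, d, e, g}  B6 = {b, d, e, f}
Tree: B1–B2, B1–B3, B2–B4, B4–B5, B5–B6

Every bag has size at most 4, so the width is 4 − 1 = 3 and tw(G) ≤ 3. Conversely, {b, d, e, f} is a clique of size 4, and the vertices of any clique must share a bag in every tree decomposition; so some bag has ≥ 4 vertices and tw(G) ≥ 3. Hence tw(G) = 3 exactly.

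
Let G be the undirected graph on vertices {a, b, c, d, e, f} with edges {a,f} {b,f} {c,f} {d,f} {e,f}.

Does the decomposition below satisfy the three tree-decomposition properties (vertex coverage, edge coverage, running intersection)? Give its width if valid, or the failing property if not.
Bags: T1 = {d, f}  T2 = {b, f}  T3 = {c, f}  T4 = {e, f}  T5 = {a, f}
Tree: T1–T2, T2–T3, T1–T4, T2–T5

Yes; width 1.

Vertex coverage: the bags together contain {a, b, c, d, e, f}, the full vertex set. Edge coverage: each edge of G has both endpoints in at least one bag. Running intersection: for every vertex, the bags containing it form a connected subtree. All three properties hold, so this is a valid tree decomposition of width max|bag| − 1 = 1, and hence tw(G) ≤ 1.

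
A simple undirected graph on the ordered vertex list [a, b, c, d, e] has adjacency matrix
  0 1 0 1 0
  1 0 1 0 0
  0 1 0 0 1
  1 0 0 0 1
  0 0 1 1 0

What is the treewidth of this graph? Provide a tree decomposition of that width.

Every bag has size at most 3, so the width is 3 − 1 = 2 and tw(G) ≤ 2. The edges d–a–b–c–e–d form a cycle, so G is not a tree and its treewidth is at least 2. Hence tw(G) = 2 exactly.

Treewidth 2.
One optimal decomposition is:
Bags: B1 = {a, b, d}  B2 = {b, c, d}  B3 = {c, d, e}
Tree: B1–B2, B2–B3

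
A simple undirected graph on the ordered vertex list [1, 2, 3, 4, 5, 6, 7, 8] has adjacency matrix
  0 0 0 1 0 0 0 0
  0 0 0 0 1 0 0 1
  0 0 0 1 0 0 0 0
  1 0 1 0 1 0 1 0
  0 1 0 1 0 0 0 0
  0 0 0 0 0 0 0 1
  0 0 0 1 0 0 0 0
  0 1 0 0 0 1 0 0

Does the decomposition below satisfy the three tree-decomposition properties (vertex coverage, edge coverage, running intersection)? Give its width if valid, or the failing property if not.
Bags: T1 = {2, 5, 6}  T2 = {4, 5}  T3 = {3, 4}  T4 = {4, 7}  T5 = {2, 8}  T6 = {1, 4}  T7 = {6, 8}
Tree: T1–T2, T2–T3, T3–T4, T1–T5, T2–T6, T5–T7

No — bags containing vertex 6 are not connected in the tree.

A tree decomposition must satisfy three properties: every vertex lies in some bag; for every edge, both endpoints lie together in some bag; and for every vertex, the bags containing it form a connected subtree. Here bags containing vertex 6 are not connected in the tree, so the decomposition is invalid.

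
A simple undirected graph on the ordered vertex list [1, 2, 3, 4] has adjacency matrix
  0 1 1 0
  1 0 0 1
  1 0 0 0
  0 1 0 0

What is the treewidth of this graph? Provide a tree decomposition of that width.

Each bag holds 2 vertices, so the decomposition has width 1, which upper-bounds the treewidth. G has an edge, so its treewidth is at least 1. The upper and lower bounds meet at 1, so that is the treewidth.

Treewidth 1.
One such decomposition:
Bags: B1 = {1, 3}  B2 = {1, 2}  B3 = {2, 4}
Tree: B1–B2, B2–B3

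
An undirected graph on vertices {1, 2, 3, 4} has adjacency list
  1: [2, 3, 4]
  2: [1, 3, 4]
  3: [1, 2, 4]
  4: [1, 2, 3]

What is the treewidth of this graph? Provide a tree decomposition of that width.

Treewidth 3.
Bags: B1 = {1, 2, 3, 4}
Tree: (single bag)

With just one bag of size 4, the width is 4 − 1 = 3, so tw(G) ≤ 3. Conversely, {1, 2, 3, 4} is a clique of size 4, and the vertices of any clique must share a bag in every tree decomposition; so some bag has ≥ 4 vertices and tw(G) ≥ 3. Therefore the treewidth is 3.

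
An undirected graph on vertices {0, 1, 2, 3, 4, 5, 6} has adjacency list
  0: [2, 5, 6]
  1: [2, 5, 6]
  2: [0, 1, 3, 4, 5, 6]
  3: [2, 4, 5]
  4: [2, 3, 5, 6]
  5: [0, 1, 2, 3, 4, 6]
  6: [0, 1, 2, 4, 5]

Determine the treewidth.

A width-3 tree decomposition is:
Bags: B1 = {0, 2, 5, 6}  B2 = {2, 4, 5, 6}  B3 = {1, 2, 5, 6}  B4 = {2, 3, 4, 5}
Tree: B1–B2, B2–B3, B2–B4
Each bag holds 4 vertices, so the decomposition has width 3, which upper-bounds the treewidth. Conversely, {2, 3, 4, 5} is a clique of size 4, and the vertices of any clique must share a bag in every tree decomposition; so some bag has ≥ 4 vertices and tw(G) ≥ 3. Combining the bounds, tw(G) = 3.

3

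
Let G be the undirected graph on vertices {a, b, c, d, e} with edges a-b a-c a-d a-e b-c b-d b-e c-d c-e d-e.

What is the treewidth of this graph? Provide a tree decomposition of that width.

With just one bag of size 5, the width is 5 − 1 = 4, so tw(G) ≤ 4. Conversely, {a, b, c, d, e} is a clique of size 5, and the vertices of any clique must share a bag in every tree decomposition; so some bag has ≥ 5 vertices and tw(G) ≥ 4. Therefore the treewidth is 4.

Treewidth 4.
One such decomposition:
Bags: B1 = {a, b, c, d, e}
Tree: (single bag)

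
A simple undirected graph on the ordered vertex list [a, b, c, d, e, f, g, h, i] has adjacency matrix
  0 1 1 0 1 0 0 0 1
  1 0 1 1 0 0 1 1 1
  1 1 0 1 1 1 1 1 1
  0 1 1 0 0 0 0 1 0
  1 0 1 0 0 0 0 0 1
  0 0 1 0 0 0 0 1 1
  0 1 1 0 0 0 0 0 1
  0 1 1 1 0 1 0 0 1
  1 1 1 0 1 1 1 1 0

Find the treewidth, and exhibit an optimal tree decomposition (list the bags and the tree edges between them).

Every bag has size at most 4, so the width is 4 − 1 = 3 and tw(G) ≤ 3. Conversely, {b, c, d, h} is a clique of size 4, and the vertices of any clique must share a bag in every tree decomposition; so some bag has ≥ 4 vertices and tw(G) ≥ 3. Combining the bounds, tw(G) = 3.

Treewidth 3.
One optimal decomposition is:
Bags: B1 = {c, f, h, i}  B2 = {b, c, h, i}  B3 = {b, c, d, h}  B4 = {a, b, c, i}  B5 = {b, c, g, i}  B6 = {a, c, e, i}
Tree: B1–B2, B2–B3, B2–B4, B4–B5, B4–B6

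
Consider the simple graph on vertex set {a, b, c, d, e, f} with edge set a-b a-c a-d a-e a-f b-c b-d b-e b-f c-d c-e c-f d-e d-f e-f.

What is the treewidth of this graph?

5

A width-5 tree decomposition is:
Bags: B1 = {a, b, c, d, e, f}
Tree: (single bag)
A single bag containing all 6 vertices is trivially a valid decomposition of width 5. On the other hand G contains the 6-clique {a, b, c, d, e, f}. A clique must lie in a single bag of any decomposition, so no decomposition can have width below 5. Therefore the treewidth is 5.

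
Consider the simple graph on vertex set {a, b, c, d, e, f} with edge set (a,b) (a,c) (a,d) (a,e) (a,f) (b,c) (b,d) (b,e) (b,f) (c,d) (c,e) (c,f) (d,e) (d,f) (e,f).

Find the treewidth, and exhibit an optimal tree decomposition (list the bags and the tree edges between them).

Treewidth 5.
Bags: B1 = {a, b, c, d, e, f}
Tree: (single bag)

A single bag containing all 6 vertices is trivially a valid decomposition of width 5. On the other hand G contains the 6-clique {a, b, c, d, e, f}. A clique must lie in a single bag of any decomposition, so no decomposition can have width below 5. Combining the bounds, tw(G) = 5.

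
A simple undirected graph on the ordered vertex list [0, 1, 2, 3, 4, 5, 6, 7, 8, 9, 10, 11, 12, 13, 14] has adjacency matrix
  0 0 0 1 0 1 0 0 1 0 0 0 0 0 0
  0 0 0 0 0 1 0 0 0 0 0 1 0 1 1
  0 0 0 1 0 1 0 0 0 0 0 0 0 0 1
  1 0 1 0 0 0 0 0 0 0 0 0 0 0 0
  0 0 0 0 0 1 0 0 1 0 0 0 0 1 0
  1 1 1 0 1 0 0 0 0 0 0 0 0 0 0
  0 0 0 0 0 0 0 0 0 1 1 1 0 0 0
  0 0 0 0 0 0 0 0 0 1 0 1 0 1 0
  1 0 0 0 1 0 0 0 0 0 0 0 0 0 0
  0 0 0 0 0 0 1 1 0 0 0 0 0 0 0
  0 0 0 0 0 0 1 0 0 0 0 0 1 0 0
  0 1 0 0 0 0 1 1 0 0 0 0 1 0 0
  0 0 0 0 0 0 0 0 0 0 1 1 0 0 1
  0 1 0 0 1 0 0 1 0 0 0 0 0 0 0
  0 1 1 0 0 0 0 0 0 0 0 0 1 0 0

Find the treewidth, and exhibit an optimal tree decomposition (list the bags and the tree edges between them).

Every bag has size at most 4, so the width is 4 − 1 = 3 and tw(G) ≤ 3. For the lower bound: the 4 vertex sets {6,9,10}, {7}, {11}, {1,12,13,14} are disjoint, each induces a connected subgraph, and every pair is joined by at least one edge of G. Contracting each set to a single vertex therefore yields K_{4} as a minor, and since treewidth is minor-monotone, tw(G) ≥ tw(K_{4}) = 3. Hence tw(G) = 3 exactly.

Treewidth 3.
One optimal decomposition is:
Bags: B1 = {6, 7, 9, 10}  B2 = {6, 7, 10, 11}  B3 = {7, 10, 11, 12}  B4 = {7, 11, 12, 13}  B5 = {1, 11, 12, 13}  B6 = {1, 12, 13, 14}  B7 = {1, 4, 13, 14}  B8 = {1, 4, 5, 14}  B9 = {2, 4, 5, 14}  B10 = {2, 4, 5, 8}  B11 = {0, 2, 5, 8}  B12 = {0, 2, 3, 8}
Tree: B1–B2, B2–B3, B3–B4, B4–B5, B5–B6, B6–B7, B7–B8, B8–B9, B9–B10, B10–B11, B11–B12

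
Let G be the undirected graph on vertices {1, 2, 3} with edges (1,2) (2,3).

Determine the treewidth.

1

A width-1 tree decomposition is:
Bags: B1 = {1, 2}  B2 = {2, 3}
Tree: B1–B2
Every bag has size at most 2, so the width is 2 − 1 = 1 and tw(G) ≤ 1. Any graph with an edge has treewidth ≥ 1, and G has the edge 2–1. Hence tw(G) = 1 exactly.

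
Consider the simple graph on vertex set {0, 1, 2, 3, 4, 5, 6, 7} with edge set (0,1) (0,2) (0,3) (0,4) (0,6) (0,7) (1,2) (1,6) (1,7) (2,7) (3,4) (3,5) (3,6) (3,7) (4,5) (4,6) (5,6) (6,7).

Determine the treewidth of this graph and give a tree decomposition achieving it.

Treewidth 3.
Bags: B1 = {0, 3, 4, 6}  B2 = {0, 3, 6, 7}  B3 = {0, 1, 6, 7}  B4 = {0, 1, 2, 7}  B5 = {3, 4, 5, 6}
Tree: B1–B2, B2–B3, B3–B4, B1–B5

Each bag holds 4 vertices, so the decomposition has width 3, which upper-bounds the treewidth. For the lower bound, the 4 vertices {0, 1, 2, 7} are pairwise adjacent, and any tree decomposition puts a clique entirely inside one bag — forcing width ≥ 3. Hence tw(G) = 3 exactly.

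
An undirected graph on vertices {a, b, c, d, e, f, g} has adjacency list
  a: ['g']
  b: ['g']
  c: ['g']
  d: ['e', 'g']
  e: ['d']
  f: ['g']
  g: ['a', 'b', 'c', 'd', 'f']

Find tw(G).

1

A width-1 tree decomposition is:
Bags: B1 = {c, g}  B2 = {d, g}  B3 = {f, g}  B4 = {a, g}  B5 = {d, e}  B6 = {b, g}
Tree: B1–B2, B2–B3, B2–B4, B2–B5, B3–B6
The largest bag has 2 vertices, giving width 1; this decomposition certifies tw(G) ≤ 1. Since G has at least one edge (e.g. g–c), it is not an edgeless graph, so tw(G) ≥ 1. Combining the bounds, tw(G) = 1.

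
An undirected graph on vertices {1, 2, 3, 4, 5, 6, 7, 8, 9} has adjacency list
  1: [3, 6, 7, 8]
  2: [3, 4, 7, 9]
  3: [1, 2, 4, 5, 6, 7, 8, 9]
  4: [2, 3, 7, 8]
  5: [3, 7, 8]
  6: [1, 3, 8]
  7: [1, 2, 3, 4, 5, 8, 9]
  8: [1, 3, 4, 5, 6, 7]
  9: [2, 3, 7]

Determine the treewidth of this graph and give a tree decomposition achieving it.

Each bag holds 4 vertices, so the decomposition has width 3, which upper-bounds the treewidth. For the lower bound, the 4 vertices {1, 3, 6, 8} are pairwise adjacent, and any tree decomposition puts a clique entirely inside one bag — forcing width ≥ 3. The upper and lower bounds meet at 3, so that is the treewidth.

Treewidth 3.
One optimal decomposition is:
Bags: B1 = {2, 3, 4, 7}  B2 = {3, 4, 7, 8}  B3 = {2, 3, 7, 9}  B4 = {1, 3, 7, 8}  B5 = {3, 5, 7, 8}  B6 = {1, 3, 6, 8}
Tree: B1–B2, B1–B3, B2–B4, B2–B5, B4–B6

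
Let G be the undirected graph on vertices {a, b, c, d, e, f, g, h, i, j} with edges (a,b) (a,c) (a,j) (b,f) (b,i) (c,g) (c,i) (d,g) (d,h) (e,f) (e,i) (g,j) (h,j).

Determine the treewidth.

2

A width-2 tree decomposition is:
Bags: B1 = {e, f, i}  B2 = {b, f, i}  B3 = {b, c, i}  B4 = {a, b, c}  B5 = {a, c, g}  B6 = {a, g, j}  B7 = {d, g, j}  B8 = {d, h, j}
Tree: B1–B2, B2–B3, B3–B4, B4–B5, B5–B6, B6–B7, B7–B8
Every bag has size at most 3, so the width is 3 − 1 = 2 and tw(G) ≤ 2. For the lower bound, G contains the cycle e–f–b–i–e, so G is not a forest; only forests have treewidth ≤ 1, hence tw(G) ≥ 2. Hence tw(G) = 2 exactly.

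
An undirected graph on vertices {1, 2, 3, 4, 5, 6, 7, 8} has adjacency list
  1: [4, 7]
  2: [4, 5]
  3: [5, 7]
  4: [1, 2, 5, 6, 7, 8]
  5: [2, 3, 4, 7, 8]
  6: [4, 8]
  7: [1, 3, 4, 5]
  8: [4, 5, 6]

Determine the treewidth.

2

A width-2 tree decomposition is:
Bags: B1 = {3, 5, 7}  B2 = {4, 5, 7}  B3 = {1, 4, 7}  B4 = {4, 5, 8}  B5 = {2, 4, 5}  B6 = {4, 6, 8}
Tree: B1–B2, B2–B3, B2–B4, B4–B5, B4–B6
Every bag has size at most 3, so the width is 3 − 1 = 2 and tw(G) ≤ 2. On the other hand G contains the 3-clique {3, 5, 7}. A clique must lie in a single bag of any decomposition, so no decomposition can have width below 2. Hence tw(G) = 2 exactly.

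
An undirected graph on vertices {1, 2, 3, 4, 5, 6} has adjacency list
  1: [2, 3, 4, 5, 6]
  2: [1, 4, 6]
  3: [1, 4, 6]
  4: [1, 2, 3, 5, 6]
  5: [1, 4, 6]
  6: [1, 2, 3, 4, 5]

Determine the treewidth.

3

A width-3 tree decomposition is:
Bags: B1 = {1, 3, 4, 6}  B2 = {1, 2, 4, 6}  B3 = {1, 4, 5, 6}
Tree: B1–B2, B2–B3
Each bag holds 4 vertices, so the decomposition has width 3, which upper-bounds the treewidth. Conversely, {1, 2, 4, 6} is a clique of size 4, and the vertices of any clique must share a bag in every tree decomposition; so some bag has ≥ 4 vertices and tw(G) ≥ 3. Therefore the treewidth is 3.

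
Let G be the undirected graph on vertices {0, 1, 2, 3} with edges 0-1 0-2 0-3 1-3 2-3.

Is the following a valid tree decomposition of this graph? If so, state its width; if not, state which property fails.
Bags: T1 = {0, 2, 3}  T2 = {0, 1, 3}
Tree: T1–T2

Yes; width 2.

Vertex coverage: the bags together contain {0, 1, 2, 3}, the full vertex set. Edge coverage: each edge of G has both endpoints in at least one bag. Running intersection: for every vertex, the bags containing it form a connected subtree. All three properties hold, so this is a valid tree decomposition of width max|bag| − 1 = 2, and hence tw(G) ≤ 2.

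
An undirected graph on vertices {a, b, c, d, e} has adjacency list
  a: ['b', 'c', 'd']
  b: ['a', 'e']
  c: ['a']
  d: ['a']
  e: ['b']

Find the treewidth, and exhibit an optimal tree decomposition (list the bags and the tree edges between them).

Every bag has size at most 2, so the width is 2 − 1 = 1 and tw(G) ≤ 1. G has an edge, so its treewidth is at least 1. Combining the bounds, tw(G) = 1.

Treewidth 1.
One such decomposition:
Bags: B1 = {a, b}  B2 = {a, d}  B3 = {b, e}  B4 = {a, c}
Tree: B1–B2, B1–B3, B1–B4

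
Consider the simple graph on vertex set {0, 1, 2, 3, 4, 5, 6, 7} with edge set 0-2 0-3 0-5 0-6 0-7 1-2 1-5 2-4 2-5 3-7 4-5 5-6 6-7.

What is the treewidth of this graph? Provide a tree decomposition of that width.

Treewidth 2.
Bags: B1 = {0, 5, 6}  B2 = {0, 2, 5}  B3 = {2, 4, 5}  B4 = {1, 2, 5}  B5 = {0, 6, 7}  B6 = {0, 3, 7}
Tree: B1–B2, B2–B3, B2–B4, B1–B5, B5–B6

The largest bag has 3 vertices, giving width 2; this decomposition certifies tw(G) ≤ 2. For the lower bound, the 3 vertices {0, 3, 7} are pairwise adjacent, and any tree decomposition puts a clique entirely inside one bag — forcing width ≥ 2. Therefore the treewidth is 2.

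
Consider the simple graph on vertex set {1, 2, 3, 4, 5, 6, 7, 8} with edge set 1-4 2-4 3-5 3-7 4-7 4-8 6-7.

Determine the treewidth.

1

A width-1 tree decomposition is:
Bags: B1 = {2, 4}  B2 = {4, 7}  B3 = {6, 7}  B4 = {4, 8}  B5 = {3, 7}  B6 = {1, 4}  B7 = {3, 5}
Tree: B1–B2, B2–B3, B2–B4, B2–B5, B1–B6, B5–B7
Each bag holds 2 vertices, so the decomposition has width 1, which upper-bounds the treewidth. Since G has at least one edge (e.g. 2–4), it is not an edgeless graph, so tw(G) ≥ 1. The upper and lower bounds meet at 1, so that is the treewidth.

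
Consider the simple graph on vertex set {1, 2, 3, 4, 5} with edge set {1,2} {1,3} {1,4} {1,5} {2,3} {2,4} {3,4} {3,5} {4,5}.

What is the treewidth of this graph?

A width-3 tree decomposition is:
Bags: B1 = {1, 3, 4, 5}  B2 = {1, 2, 3, 4}
Tree: B1–B2
Every bag has size at most 4, so the width is 4 − 1 = 3 and tw(G) ≤ 3. For the lower bound, the 4 vertices {1, 2, 3, 4} are pairwise adjacent, and any tree decomposition puts a clique entirely inside one bag — forcing width ≥ 3. Hence tw(G) = 3 exactly.

3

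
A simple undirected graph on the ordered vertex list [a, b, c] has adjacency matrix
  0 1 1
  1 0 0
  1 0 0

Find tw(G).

A width-1 tree decomposition is:
Bags: B1 = {a, c}  B2 = {a, b}
Tree: B1–B2
Each bag holds 2 vertices, so the decomposition has width 1, which upper-bounds the treewidth. Any graph with an edge has treewidth ≥ 1, and G has the edge a–c. Hence tw(G) = 1 exactly.

1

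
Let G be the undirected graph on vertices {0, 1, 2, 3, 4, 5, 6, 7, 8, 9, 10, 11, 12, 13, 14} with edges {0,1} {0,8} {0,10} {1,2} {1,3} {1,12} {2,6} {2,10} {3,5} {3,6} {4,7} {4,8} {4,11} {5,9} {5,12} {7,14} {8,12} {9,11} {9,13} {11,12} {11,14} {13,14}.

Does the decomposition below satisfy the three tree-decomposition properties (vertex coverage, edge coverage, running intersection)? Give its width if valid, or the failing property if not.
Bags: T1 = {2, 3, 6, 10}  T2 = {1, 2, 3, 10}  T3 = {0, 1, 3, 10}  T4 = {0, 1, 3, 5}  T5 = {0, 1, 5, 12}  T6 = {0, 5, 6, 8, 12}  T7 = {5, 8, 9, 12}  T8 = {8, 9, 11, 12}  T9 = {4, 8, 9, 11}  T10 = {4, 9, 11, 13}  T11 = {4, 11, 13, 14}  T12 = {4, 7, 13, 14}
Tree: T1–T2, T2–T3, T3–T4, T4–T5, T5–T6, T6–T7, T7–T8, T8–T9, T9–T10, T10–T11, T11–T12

No — bags containing vertex 6 are not connected in the tree.

A tree decomposition must satisfy three properties: every vertex lies in some bag; for every edge, both endpoints lie together in some bag; and for every vertex, the bags containing it form a connected subtree. Here bags containing vertex 6 are not connected in the tree, so the decomposition is invalid.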